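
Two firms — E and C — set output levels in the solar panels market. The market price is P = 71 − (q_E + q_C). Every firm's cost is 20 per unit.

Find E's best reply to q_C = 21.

Firm E's profit: π = q_E(71 − (q_E + q_C)) − 20q_E.
∂π/∂q_E = 51 − 2q_E − q_C = 0, so q_E = 25.5 − 0.5q_C.
At q_C = 21: q_E = 25.5 − 0.5·21 = 15.

15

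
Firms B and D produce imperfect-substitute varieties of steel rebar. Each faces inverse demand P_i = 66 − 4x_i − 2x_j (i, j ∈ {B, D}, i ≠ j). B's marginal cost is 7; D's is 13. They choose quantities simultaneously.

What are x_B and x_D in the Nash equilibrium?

Firm B's profit: π = x_B(66 − 4x_B − 2x_D) − 7x_B.
∂π/∂x_B = 59 − 8x_B − 2x_D = 0 ⇒ x_B = 7.375 − 0.25x_D.
Similarly x_D = 6.625 − 0.25x_B.
Solving the two reaction functions simultaneously: (1 − (−0.25)(−0.25))x_B = 7.375 − 0.25·6.625, so 0.9375x_B = 183/32 and x_B = 6.1.
Then x_D = 6.625 − 0.25·6.1 = 5.1.

6.1, 5.1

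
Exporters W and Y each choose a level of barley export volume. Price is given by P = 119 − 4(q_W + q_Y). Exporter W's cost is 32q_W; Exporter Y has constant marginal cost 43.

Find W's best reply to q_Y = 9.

6.375

Exporter W's profit: π = q_W(119 − 4(q_W + q_Y)) − 32q_W.
∂π/∂q_W = 87 − 8q_W − 4q_Y = 0, so q_W = 10.875 − 0.5q_Y.
At q_Y = 9: q_W = 10.875 − 0.5·9 = 6.375.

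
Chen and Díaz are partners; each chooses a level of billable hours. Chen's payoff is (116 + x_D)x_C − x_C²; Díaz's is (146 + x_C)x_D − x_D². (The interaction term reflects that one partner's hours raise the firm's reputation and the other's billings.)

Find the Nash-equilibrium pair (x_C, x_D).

126, 136

Expanding Chen's payoff: 116x_C + x_Dx_C − x_C².
∂π/∂x_C = 116 + x_D − 2x_C = 0, so x_C = 58 + 0.5x_D.
Likewise for Díaz: x_D = 73 + 0.5x_C.
Solving the two reaction functions simultaneously: (1 − (0.5)(0.5))x_C = 58 + 0.5·73, so 0.75x_C = 94.5 and x_C = 126.
Then x_D = 73 + 0.5·126 = 136.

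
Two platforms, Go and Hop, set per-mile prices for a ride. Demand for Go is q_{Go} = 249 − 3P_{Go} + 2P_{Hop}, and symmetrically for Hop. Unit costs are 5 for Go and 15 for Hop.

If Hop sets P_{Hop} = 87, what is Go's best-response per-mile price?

Go's profit: π = (P_{Go} − 5)(249 − 3P_{Go} + 2P_{Hop}).
∂π/∂P_{Go} = 264 − 6P_{Go} + 2P_{Hop} = 0 ⇒ P_{Go} = 44 + (1/3)P_{Hop}.
At P_{Hop} = 87: P_{Go} = 44 + (1/3)·87 = 73.

73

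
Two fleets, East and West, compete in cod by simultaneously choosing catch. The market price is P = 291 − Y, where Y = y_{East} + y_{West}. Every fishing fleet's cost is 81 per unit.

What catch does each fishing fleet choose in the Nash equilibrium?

70

Fishing fleet East's profit: π = y_{East}(291 − (y_{East} + y_{West})) − 81y_{East}.
∂π/∂y_{East} = 210 − 2y_{East} − y_{West} = 0, so y_{East} = 105 − 0.5y_{West}.
By symmetry y_{West} = y_{East}; substituting into the reaction function, 1.5y_{East} = 105 and y_{East} = 70.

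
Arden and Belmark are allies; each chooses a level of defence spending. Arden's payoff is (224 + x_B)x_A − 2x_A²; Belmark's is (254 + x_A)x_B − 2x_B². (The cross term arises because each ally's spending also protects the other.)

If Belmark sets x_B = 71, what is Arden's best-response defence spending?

73.75

Expanding Arden's payoff: 224x_A + x_Bx_A − 2x_A².
∂π/∂x_A = 224 + x_B − 4x_A = 0, so x_A = 56 + 0.25x_B.
At x_B = 71: x_A = 56 + 0.25·71 = 73.75.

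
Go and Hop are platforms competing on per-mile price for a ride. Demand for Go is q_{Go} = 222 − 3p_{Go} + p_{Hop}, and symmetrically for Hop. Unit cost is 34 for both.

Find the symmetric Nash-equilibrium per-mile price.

64.8

Go's profit: π = (p_{Go} − 34)(222 − 3p_{Go} + p_{Hop}).
∂π/∂p_{Go} = 324 − 6p_{Go} + p_{Hop} = 0 ⇒ p_{Go} = 54 + (1/6)p_{Hop}.
By symmetry p_{Hop} = p_{Go}; substituting into the reaction function, (5/6)p_{Go} = 54 and p_{Go} = 64.8.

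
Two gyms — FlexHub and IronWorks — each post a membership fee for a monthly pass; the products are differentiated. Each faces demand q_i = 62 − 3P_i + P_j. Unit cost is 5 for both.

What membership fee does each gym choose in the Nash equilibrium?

FlexHub's profit: π = (P_{FlexHub} − 5)(62 − 3P_{FlexHub} + P_{IronWorks}).
∂π/∂P_{FlexHub} = 77 − 6P_{FlexHub} + P_{IronWorks} = 0 ⇒ P_{FlexHub} = 77/6 + (1/6)P_{IronWorks}.
The game is symmetric, so in equilibrium P_{IronWorks} = P_{FlexHub}: the reaction function gives (5/6)P_{FlexHub} = 77/6, hence P_{FlexHub} = 15.4.

15.4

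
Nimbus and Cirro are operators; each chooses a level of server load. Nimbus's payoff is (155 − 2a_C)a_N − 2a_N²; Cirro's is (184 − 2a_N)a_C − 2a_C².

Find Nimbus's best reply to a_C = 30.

23.75

Expanding Nimbus's payoff: 155a_N − 2a_Ca_N − 2a_N².
∂π/∂a_N = 155 − 2a_C − 4a_N = 0, so a_N = 38.75 − 0.5a_C.
At a_C = 30: a_N = 38.75 − 0.5·30 = 23.75.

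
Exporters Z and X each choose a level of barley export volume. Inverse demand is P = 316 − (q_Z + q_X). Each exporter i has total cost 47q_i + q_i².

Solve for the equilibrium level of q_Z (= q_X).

Exporter Z's profit: π = q_Z(316 − (q_Z + q_X)) − 47q_Z − q_Z².
∂π/∂q_Z = 269 − 4q_Z − q_X = 0, so q_Z = 67.25 − 0.25q_X.
By symmetry q_X = q_Z; substituting into the reaction function, 1.25q_Z = 67.25 and q_Z = 53.8.

53.8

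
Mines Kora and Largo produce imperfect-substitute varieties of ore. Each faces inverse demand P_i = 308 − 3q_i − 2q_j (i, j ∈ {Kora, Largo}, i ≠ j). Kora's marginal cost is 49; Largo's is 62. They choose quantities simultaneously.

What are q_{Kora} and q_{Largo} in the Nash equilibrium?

33.1875, 29.9375

Mine Kora's profit: π = q_{Kora}(308 − 3q_{Kora} − 2q_{Largo}) − 49q_{Kora}.
∂π/∂q_{Kora} = 259 − 6q_{Kora} − 2q_{Largo} = 0 ⇒ q_{Kora} = 259/6 − (1/3)q_{Largo}.
Similarly q_{Largo} = 41 − (1/3)q_{Kora}.
Solving the two reaction functions simultaneously: (1 − (−1/3)(−1/3))q_{Kora} = 259/6 − (1/3)·41, so (8/9)q_{Kora} = 29.5 and q_{Kora} = 33.1875.
Then q_{Largo} = 41 − (1/3)·33.1875 = 29.9375.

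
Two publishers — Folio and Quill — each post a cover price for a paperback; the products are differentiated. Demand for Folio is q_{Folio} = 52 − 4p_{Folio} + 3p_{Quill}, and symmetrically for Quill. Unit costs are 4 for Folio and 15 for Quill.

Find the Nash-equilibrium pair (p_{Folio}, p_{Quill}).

Folio's profit: π = (p_{Folio} − 4)(52 − 4p_{Folio} + 3p_{Quill}).
∂π/∂p_{Folio} = 68 − 8p_{Folio} + 3p_{Quill} = 0 ⇒ p_{Folio} = 8.5 + 0.375p_{Quill}.
Similarly p_{Quill} = 14 + 0.375p_{Folio}.
Solving the two reaction functions simultaneously: (1 − (0.375)(0.375))p_{Folio} = 8.5 + 0.375·14, so (55/64)p_{Folio} = 13.75 and p_{Folio} = 16.
Then p_{Quill} = 14 + 0.375·16 = 20.

16, 20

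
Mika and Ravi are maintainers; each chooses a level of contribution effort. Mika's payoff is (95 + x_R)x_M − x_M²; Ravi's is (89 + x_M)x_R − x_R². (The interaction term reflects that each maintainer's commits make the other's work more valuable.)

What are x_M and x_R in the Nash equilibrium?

93, 91

Expanding Mika's payoff: 95x_M + x_Rx_M − x_M².
∂π/∂x_M = 95 + x_R − 2x_M = 0, so x_M = 47.5 + 0.5x_R.
Likewise for Ravi: x_R = 44.5 + 0.5x_M.
Solving the two reaction functions simultaneously: (1 − (0.5)(0.5))x_M = 47.5 + 0.5·44.5, so 0.75x_M = 69.75 and x_M = 93.
Then x_R = 44.5 + 0.5·93 = 91.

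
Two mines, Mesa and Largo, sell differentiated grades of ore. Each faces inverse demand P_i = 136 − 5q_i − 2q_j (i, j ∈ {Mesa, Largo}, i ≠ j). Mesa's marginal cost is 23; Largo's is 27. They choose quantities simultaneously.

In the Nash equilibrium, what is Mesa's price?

Mine Mesa's profit: π = q_{Mesa}(136 − 5q_{Mesa} − 2q_{Largo}) − 23q_{Mesa}.
∂π/∂q_{Mesa} = 113 − 10q_{Mesa} − 2q_{Largo} = 0 ⇒ q_{Mesa} = 11.3 − 0.2q_{Largo}.
Similarly q_{Largo} = 10.9 − 0.2q_{Mesa}.
Substituting the second reaction function into the first: q_{Mesa} = 11.3 − 0.2(10.9 − 0.2q_{Mesa}), which gives 0.96q_{Mesa} = 9.12 ⇒ q_{Mesa} = 9.5.
Then q_{Largo} = 10.9 − 0.2·9.5 = 9.
P_{Mesa} = 136 − 5·9.5 − 2·9 = 70.5.

70.5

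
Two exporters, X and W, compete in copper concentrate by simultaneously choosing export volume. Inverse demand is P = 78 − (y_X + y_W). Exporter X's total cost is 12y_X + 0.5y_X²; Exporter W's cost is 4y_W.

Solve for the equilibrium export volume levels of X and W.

11.6, 31.2

Exporter X's profit: π = y_X(78 − (y_X + y_W)) − 12y_X − 0.5y_X².
∂π/∂y_X = 66 − 3y_X − y_W = 0, so y_X = 22 − (1/3)y_W.
For W: ∂π/∂y_W = 74 − 2y_W − y_X = 0 ⇒ y_W = 37 − 0.5y_X.
Solving the two reaction functions simultaneously: (1 − (−1/3)(−0.5))y_X = 22 − (1/3)·37, so (5/6)y_X = 29/3 and y_X = 11.6.
Then y_W = 37 − 0.5·11.6 = 31.2.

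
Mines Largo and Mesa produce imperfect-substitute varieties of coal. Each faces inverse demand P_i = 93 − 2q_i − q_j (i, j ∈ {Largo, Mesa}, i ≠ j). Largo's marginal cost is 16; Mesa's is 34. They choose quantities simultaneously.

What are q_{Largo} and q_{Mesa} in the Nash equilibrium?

16.6, 10.6

Mine Largo's profit: π = q_{Largo}(93 − 2q_{Largo} − q_{Mesa}) − 16q_{Largo}.
∂π/∂q_{Largo} = 77 − 4q_{Largo} − q_{Mesa} = 0 ⇒ q_{Largo} = 19.25 − 0.25q_{Mesa}.
Similarly q_{Mesa} = 14.75 − 0.25q_{Largo}.
Solving the two reaction functions simultaneously: (1 − (−0.25)(−0.25))q_{Largo} = 19.25 − 0.25·14.75, so 0.9375q_{Largo} = 15.5625 and q_{Largo} = 16.6.
Then q_{Mesa} = 14.75 − 0.25·16.6 = 10.6.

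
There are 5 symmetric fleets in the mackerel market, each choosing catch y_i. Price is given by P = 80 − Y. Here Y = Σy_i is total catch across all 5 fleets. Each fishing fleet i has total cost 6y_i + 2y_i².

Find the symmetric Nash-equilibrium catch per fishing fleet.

A representative fishing fleet's profit is π_i = y_i(80 − Y) − 6y_i − 2y_i², with Y = y_i + Σ_{j≠i} y_j.
First-order condition: 74 − 6y_i − Σ_{j≠i} y_j = 0.
With identical fishing fleets, set every y_j = y: then 74 − 6y − 4y = 0, i.e. y = 74/10 = 7.4.

7.4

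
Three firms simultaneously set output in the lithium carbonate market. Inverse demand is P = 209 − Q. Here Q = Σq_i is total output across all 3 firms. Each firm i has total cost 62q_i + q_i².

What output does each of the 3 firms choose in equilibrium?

24.5

A representative firm's profit is π_i = q_i(209 − Q) − 62q_i − q_i², with Q = q_i + Σ_{j≠i} q_j.
First-order condition: 147 − 4q_i − Σ_{j≠i} q_j = 0.
In a symmetric equilibrium every firm chooses the same q, so Σ_{j≠i} q_j = 2q. The condition becomes 147 − 6q = 0, giving q = 147/6 = 24.5.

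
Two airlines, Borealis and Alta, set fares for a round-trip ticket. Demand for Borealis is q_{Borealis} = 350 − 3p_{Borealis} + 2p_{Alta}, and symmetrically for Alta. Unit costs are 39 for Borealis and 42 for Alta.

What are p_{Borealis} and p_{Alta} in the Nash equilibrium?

117.3125, 118.4375

Borealis's profit: π = (p_{Borealis} − 39)(350 − 3p_{Borealis} + 2p_{Alta}).
∂π/∂p_{Borealis} = 467 − 6p_{Borealis} + 2p_{Alta} = 0 ⇒ p_{Borealis} = 467/6 + (1/3)p_{Alta}.
Similarly p_{Alta} = 238/3 + (1/3)p_{Borealis}.
Plugging p_{Alta} into Borealis's best response: p_{Borealis} = 467/6 + (1/3)(238/3 + (1/3)p_{Borealis}) ⇒ (8/9)p_{Borealis} = 1877/18, so p_{Borealis} = 117.3125.
Then p_{Alta} = 238/3 + (1/3)·117.3125 = 118.4375.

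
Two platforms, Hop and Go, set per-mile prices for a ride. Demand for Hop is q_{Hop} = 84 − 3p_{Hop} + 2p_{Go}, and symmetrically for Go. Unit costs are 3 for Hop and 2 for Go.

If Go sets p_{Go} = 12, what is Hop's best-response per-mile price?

19.5

Hop's profit: π = (p_{Hop} − 3)(84 − 3p_{Hop} + 2p_{Go}).
∂π/∂p_{Hop} = 93 − 6p_{Hop} + 2p_{Go} = 0 ⇒ p_{Hop} = 15.5 + (1/3)p_{Go}.
At p_{Go} = 12: p_{Hop} = 15.5 + (1/3)·12 = 19.5.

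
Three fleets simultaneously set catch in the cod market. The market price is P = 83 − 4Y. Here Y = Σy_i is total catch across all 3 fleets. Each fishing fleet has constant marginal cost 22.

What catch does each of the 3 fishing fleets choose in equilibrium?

3.8125

A representative fishing fleet's profit is π_i = y_i(83 − 4Y) − 22y_i, with Y = y_i + Σ_{j≠i} y_j.
First-order condition: 61 − 8y_i − 4Σ_{j≠i} y_j = 0.
In a symmetric equilibrium every fishing fleet chooses the same y, so Σ_{j≠i} y_j = 2y. The condition becomes 61 − 16y = 0, giving y = 61/16 = 3.8125.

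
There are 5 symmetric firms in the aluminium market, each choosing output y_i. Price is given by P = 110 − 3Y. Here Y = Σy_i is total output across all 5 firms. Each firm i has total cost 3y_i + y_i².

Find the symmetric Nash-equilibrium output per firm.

A representative firm's profit is π_i = y_i(110 − 3Y) − 3y_i − y_i², with Y = y_i + Σ_{j≠i} y_j.
First-order condition: 107 − 8y_i − 3Σ_{j≠i} y_j = 0.
In a symmetric equilibrium every firm chooses the same y, so Σ_{j≠i} y_j = 4y. The condition becomes 107 − 20y = 0, giving y = 107/20 = 5.35.

5.35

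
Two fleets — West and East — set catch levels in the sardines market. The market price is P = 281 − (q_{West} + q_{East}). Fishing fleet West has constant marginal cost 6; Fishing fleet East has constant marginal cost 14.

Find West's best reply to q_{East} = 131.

72

Fishing fleet West's profit: π = q_{West}(281 − (q_{West} + q_{East})) − 6q_{West}.
∂π/∂q_{West} = 275 − 2q_{West} − q_{East} = 0, so q_{West} = 137.5 − 0.5q_{East}.
At q_{East} = 131: q_{West} = 137.5 − 0.5·131 = 72.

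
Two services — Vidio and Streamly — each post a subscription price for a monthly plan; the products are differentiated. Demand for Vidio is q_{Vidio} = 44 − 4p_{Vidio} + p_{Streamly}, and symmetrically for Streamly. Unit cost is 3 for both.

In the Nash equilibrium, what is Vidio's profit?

100

Vidio's profit: π = (p_{Vidio} − 3)(44 − 4p_{Vidio} + p_{Streamly}).
∂π/∂p_{Vidio} = 56 − 8p_{Vidio} + p_{Streamly} = 0 ⇒ p_{Vidio} = 7 + 0.125p_{Streamly}.
The game is symmetric, so in equilibrium p_{Streamly} = p_{Vidio}: the reaction function gives 0.875p_{Vidio} = 7, hence p_{Vidio} = 8.
q_{Vidio} = 44 − 4·8 + 8 = 20.
Profit = (8 − 3)·20 = 100.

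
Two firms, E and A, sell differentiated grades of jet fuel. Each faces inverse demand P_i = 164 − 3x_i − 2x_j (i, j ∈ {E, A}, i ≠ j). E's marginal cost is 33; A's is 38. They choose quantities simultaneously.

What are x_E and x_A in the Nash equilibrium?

16.6875, 15.4375

Firm E's profit: π = x_E(164 − 3x_E − 2x_A) − 33x_E.
∂π/∂x_E = 131 − 6x_E − 2x_A = 0 ⇒ x_E = 131/6 − (1/3)x_A.
Similarly x_A = 21 − (1/3)x_E.
Substituting the second reaction function into the first: x_E = 131/6 − (1/3)(21 − (1/3)x_E), which gives (8/9)x_E = 89/6 ⇒ x_E = 16.6875.
Then x_A = 21 − (1/3)·16.6875 = 15.4375.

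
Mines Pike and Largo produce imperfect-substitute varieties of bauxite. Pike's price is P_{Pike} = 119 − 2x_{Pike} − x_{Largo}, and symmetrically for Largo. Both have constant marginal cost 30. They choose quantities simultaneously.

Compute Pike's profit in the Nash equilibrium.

633.68

Mine Pike's profit: π = x_{Pike}(119 − 2x_{Pike} − x_{Largo}) − 30x_{Pike}.
∂π/∂x_{Pike} = 89 − 4x_{Pike} − x_{Largo} = 0 ⇒ x_{Pike} = 22.25 − 0.25x_{Largo}.
By symmetry x_{Largo} = x_{Pike}; substituting into the reaction function, 1.25x_{Pike} = 22.25 and x_{Pike} = 17.8.
P_{Pike} = 119 − 2·17.8 − 17.8 = 65.6.
Profit = (65.6 − 30)·17.8 = 633.68.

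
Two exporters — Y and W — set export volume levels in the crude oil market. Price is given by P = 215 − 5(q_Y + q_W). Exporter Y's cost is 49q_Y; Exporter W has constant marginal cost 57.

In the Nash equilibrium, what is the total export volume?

21.6

Exporter Y's profit: π = q_Y(215 − 5(q_Y + q_W)) − 49q_Y.
∂π/∂q_Y = 166 − 10q_Y − 5q_W = 0, so q_Y = 16.6 − 0.5q_W.
By the same steps for W: q_W = 15.8 − 0.5q_Y.
Plugging q_W into Y's best response: q_Y = 16.6 − 0.5(15.8 − 0.5q_Y) ⇒ 0.75q_Y = 8.7, so q_Y = 11.6.
Then q_W = 15.8 − 0.5·11.6 = 10.
Total export volume: 11.6 + 10 = 21.6.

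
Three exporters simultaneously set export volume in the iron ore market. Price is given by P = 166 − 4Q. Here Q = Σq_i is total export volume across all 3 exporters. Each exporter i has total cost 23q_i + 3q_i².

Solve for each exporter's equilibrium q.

6.5

A representative exporter's profit is π_i = q_i(166 − 4Q) − 23q_i − 3q_i², with Q = q_i + Σ_{j≠i} q_j.
First-order condition: 143 − 14q_i − 4Σ_{j≠i} q_j = 0.
In a symmetric equilibrium every exporter chooses the same q, so Σ_{j≠i} q_j = 2q. The condition becomes 143 − 22q = 0, giving q = 143/22 = 6.5.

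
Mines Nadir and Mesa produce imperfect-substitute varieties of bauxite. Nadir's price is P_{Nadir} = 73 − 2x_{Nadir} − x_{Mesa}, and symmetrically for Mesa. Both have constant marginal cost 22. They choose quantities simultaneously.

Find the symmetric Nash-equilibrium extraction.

10.2

Mine Nadir's profit: π = x_{Nadir}(73 − 2x_{Nadir} − x_{Mesa}) − 22x_{Nadir}.
∂π/∂x_{Nadir} = 51 − 4x_{Nadir} − x_{Mesa} = 0 ⇒ x_{Nadir} = 12.75 − 0.25x_{Mesa}.
By symmetry x_{Mesa} = x_{Nadir}; substituting into the reaction function, 1.25x_{Nadir} = 12.75 and x_{Nadir} = 10.2.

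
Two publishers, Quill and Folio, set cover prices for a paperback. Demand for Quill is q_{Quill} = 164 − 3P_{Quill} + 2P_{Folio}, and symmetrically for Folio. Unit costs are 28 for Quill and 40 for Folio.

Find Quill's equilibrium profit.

3942.1875

Quill's profit: π = (P_{Quill} − 28)(164 − 3P_{Quill} + 2P_{Folio}).
∂π/∂P_{Quill} = 248 − 6P_{Quill} + 2P_{Folio} = 0 ⇒ P_{Quill} = 124/3 + (1/3)P_{Folio}.
Similarly P_{Folio} = 142/3 + (1/3)P_{Quill}.
Plugging P_{Folio} into Quill's best response: P_{Quill} = 124/3 + (1/3)(142/3 + (1/3)P_{Quill}) ⇒ (8/9)P_{Quill} = 514/9, so P_{Quill} = 64.25.
Then P_{Folio} = 142/3 + (1/3)·64.25 = 68.75.
q_{Quill} = 164 − 3·64.25 + 2·68.75 = 108.75.
Profit = (64.25 − 28)·108.75 = 3942.1875.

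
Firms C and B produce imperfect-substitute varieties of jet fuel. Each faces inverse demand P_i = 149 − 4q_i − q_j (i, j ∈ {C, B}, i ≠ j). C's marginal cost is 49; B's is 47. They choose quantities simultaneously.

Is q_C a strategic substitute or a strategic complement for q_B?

strategic substitutes

Firm C's profit: π = q_C(149 − 4q_C − q_B) − 49q_C.
∂π/∂q_C = 100 − 8q_C − q_B = 0 ⇒ q_C = 12.5 − 0.125q_B.
The best-response slope dq_C/dq_B = −0.125 < 0: the reaction function is downward-sloping, so the choices are strategic substitutes.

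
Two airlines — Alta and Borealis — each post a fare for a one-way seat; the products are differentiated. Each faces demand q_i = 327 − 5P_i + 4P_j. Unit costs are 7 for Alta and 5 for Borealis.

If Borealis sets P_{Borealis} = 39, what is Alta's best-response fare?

Alta's profit: π = (P_{Alta} − 7)(327 − 5P_{Alta} + 4P_{Borealis}).
∂π/∂P_{Alta} = 362 − 10P_{Alta} + 4P_{Borealis} = 0 ⇒ P_{Alta} = 36.2 + 0.4P_{Borealis}.
At P_{Borealis} = 39: P_{Alta} = 36.2 + 0.4·39 = 51.8.

51.8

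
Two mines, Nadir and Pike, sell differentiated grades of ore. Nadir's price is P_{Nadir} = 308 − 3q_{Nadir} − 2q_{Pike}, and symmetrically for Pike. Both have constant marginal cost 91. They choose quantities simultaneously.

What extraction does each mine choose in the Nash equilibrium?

27.125

Mine Nadir's profit: π = q_{Nadir}(308 − 3q_{Nadir} − 2q_{Pike}) − 91q_{Nadir}.
∂π/∂q_{Nadir} = 217 − 6q_{Nadir} − 2q_{Pike} = 0 ⇒ q_{Nadir} = 217/6 − (1/3)q_{Pike}.
The game is symmetric, so in equilibrium q_{Pike} = q_{Nadir}: the reaction function gives (4/3)q_{Nadir} = 217/6, hence q_{Nadir} = 27.125.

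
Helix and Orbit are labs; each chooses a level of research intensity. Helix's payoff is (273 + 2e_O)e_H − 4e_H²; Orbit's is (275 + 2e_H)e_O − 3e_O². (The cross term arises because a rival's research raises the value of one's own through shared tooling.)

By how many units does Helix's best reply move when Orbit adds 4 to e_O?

1

Expanding Helix's payoff: 273e_H + 2e_Oe_H − 4e_H².
∂π/∂e_H = 273 + 2e_O − 8e_H = 0, so e_H = 34.125 + 0.25e_O.
The reaction-function slope is 0.25, so a 4-unit rise in e_O moves e_H by 0.25 × 4 = 1. Helix's best response rises — the actions are strategic complements.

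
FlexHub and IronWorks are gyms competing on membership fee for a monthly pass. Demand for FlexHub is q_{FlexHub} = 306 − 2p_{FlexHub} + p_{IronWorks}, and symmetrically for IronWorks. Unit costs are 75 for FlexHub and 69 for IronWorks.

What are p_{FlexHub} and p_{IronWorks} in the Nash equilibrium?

151.2, 148.8

FlexHub's profit: π = (p_{FlexHub} − 75)(306 − 2p_{FlexHub} + p_{IronWorks}).
∂π/∂p_{FlexHub} = 456 − 4p_{FlexHub} + p_{IronWorks} = 0 ⇒ p_{FlexHub} = 114 + 0.25p_{IronWorks}.
Similarly p_{IronWorks} = 111 + 0.25p_{FlexHub}.
Substituting the second reaction function into the first: p_{FlexHub} = 114 + 0.25(111 + 0.25p_{FlexHub}), which gives 0.9375p_{FlexHub} = 141.75 ⇒ p_{FlexHub} = 151.2.
Then p_{IronWorks} = 111 + 0.25·151.2 = 148.8.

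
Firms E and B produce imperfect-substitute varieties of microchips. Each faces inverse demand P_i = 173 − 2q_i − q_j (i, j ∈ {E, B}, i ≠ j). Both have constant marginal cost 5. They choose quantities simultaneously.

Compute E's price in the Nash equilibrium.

72.2

Firm E's profit: π = q_E(173 − 2q_E − q_B) − 5q_E.
∂π/∂q_E = 168 − 4q_E − q_B = 0 ⇒ q_E = 42 − 0.25q_B.
By symmetry q_B = q_E; substituting into the reaction function, 1.25q_E = 42 and q_E = 33.6.
P_E = 173 − 2·33.6 − 33.6 = 72.2.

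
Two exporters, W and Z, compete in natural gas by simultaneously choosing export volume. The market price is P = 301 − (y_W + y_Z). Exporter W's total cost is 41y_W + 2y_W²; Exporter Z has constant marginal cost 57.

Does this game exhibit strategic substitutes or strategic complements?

strategic substitutes

Exporter W's profit: π = y_W(301 − (y_W + y_Z)) − 41y_W − 2y_W².
∂π/∂y_W = 260 − 6y_W − y_Z = 0, so y_W = 130/3 − (1/6)y_Z.
The best-response slope dy_W/dy_Z = −1/6 < 0: the reaction function is downward-sloping, so the choices are strategic substitutes.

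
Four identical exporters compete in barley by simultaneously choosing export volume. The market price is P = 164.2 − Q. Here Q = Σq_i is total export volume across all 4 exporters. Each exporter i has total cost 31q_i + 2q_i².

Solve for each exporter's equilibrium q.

14.8

A representative exporter's profit is π_i = q_i(164.2 − Q) − 31q_i − 2q_i², with Q = q_i + Σ_{j≠i} q_j.
First-order condition: 133.2 − 6q_i − Σ_{j≠i} q_j = 0.
Imposing symmetry (q_j = q for all j) turns Σ_{j≠i} q_j into 3q, so 133.2 = 9q and q = 14.8.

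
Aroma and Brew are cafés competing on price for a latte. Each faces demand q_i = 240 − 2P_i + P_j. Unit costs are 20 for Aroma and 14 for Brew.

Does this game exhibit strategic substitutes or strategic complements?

strategic complements

Aroma's profit: π = (P_{Aroma} − 20)(240 − 2P_{Aroma} + P_{Brew}).
∂π/∂P_{Aroma} = 280 − 4P_{Aroma} + P_{Brew} = 0 ⇒ P_{Aroma} = 70 + 0.25P_{Brew}.
The best-response slope dP_{Aroma}/dP_{Brew} = 0.25 > 0: the reaction function is upward-sloping, so the choices are strategic complements.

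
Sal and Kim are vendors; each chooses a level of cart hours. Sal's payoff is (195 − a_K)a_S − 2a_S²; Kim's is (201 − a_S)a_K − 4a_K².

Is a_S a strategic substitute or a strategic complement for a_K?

Expanding Sal's payoff: 195a_S − a_Ka_S − 2a_S².
∂π/∂a_S = 195 − a_K − 4a_S = 0, so a_S = 48.75 − 0.25a_K.
The best-response slope da_S/da_K = −0.25 < 0: the reaction function is downward-sloping, so the choices are strategic substitutes.

strategic substitutes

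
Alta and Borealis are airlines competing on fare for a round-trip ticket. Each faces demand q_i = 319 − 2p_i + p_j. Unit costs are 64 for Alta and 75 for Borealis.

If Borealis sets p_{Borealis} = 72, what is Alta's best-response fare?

Alta's profit: π = (p_{Alta} − 64)(319 − 2p_{Alta} + p_{Borealis}).
∂π/∂p_{Alta} = 447 − 4p_{Alta} + p_{Borealis} = 0 ⇒ p_{Alta} = 111.75 + 0.25p_{Borealis}.
At p_{Borealis} = 72: p_{Alta} = 111.75 + 0.25·72 = 129.75.

129.75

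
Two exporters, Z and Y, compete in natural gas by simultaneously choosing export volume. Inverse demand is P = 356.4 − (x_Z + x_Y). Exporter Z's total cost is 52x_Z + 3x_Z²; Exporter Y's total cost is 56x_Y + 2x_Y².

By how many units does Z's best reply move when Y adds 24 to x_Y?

-3

Exporter Z's profit: π = x_Z(356.4 − (x_Z + x_Y)) − 52x_Z − 3x_Z².
∂π/∂x_Z = 304.4 − 8x_Z − x_Y = 0, so x_Z = 38.05 − 0.125x_Y.
The reaction-function slope is −0.125, so a 24-unit rise in x_Y moves x_Z by −0.125 × 24 = −3. Z's best response falls — the actions are strategic substitutes.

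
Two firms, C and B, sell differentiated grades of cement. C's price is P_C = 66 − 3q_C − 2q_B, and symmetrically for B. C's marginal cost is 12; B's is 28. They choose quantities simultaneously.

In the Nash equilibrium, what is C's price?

Firm C's profit: π = q_C(66 − 3q_C − 2q_B) − 12q_C.
∂π/∂q_C = 54 − 6q_C − 2q_B = 0 ⇒ q_C = 9 − (1/3)q_B.
Similarly q_B = 19/3 − (1/3)q_C.
Solving the two reaction functions simultaneously: (1 − (−1/3)(−1/3))q_C = 9 − (1/3)·(19/3), so (8/9)q_C = 62/9 and q_C = 7.75.
Then q_B = 19/3 − (1/3)·7.75 = 3.75.
P_C = 66 − 3·7.75 − 2·3.75 = 35.25.

35.25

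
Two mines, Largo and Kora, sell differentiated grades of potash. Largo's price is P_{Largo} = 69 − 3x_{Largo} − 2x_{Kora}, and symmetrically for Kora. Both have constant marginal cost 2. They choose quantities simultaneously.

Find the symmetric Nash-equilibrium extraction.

8.375

Mine Largo's profit: π = x_{Largo}(69 − 3x_{Largo} − 2x_{Kora}) − 2x_{Largo}.
∂π/∂x_{Largo} = 67 − 6x_{Largo} − 2x_{Kora} = 0 ⇒ x_{Largo} = 67/6 − (1/3)x_{Kora}.
The game is symmetric, so in equilibrium x_{Kora} = x_{Largo}: the reaction function gives (4/3)x_{Largo} = 67/6, hence x_{Largo} = 8.375.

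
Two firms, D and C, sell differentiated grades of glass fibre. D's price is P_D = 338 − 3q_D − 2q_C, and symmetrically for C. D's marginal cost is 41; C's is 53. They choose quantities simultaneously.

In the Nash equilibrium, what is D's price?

154.625

Firm D's profit: π = q_D(338 − 3q_D − 2q_C) − 41q_D.
∂π/∂q_D = 297 − 6q_D − 2q_C = 0 ⇒ q_D = 49.5 − (1/3)q_C.
Similarly q_C = 47.5 − (1/3)q_D.
Substituting the second reaction function into the first: q_D = 49.5 − (1/3)(47.5 − (1/3)q_D), which gives (8/9)q_D = 101/3 ⇒ q_D = 37.875.
Then q_C = 47.5 − (1/3)·37.875 = 34.875.
P_D = 338 − 3·37.875 − 2·34.875 = 154.625.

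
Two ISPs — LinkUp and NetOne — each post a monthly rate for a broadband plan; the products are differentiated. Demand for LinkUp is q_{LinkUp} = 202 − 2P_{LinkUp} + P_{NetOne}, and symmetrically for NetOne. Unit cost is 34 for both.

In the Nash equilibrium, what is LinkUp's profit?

6272

LinkUp's profit: π = (P_{LinkUp} − 34)(202 − 2P_{LinkUp} + P_{NetOne}).
∂π/∂P_{LinkUp} = 270 − 4P_{LinkUp} + P_{NetOne} = 0 ⇒ P_{LinkUp} = 67.5 + 0.25P_{NetOne}.
The game is symmetric, so in equilibrium P_{NetOne} = P_{LinkUp}: the reaction function gives 0.75P_{LinkUp} = 67.5, hence P_{LinkUp} = 90.
q_{LinkUp} = 202 − 2·90 + 90 = 112.
Profit = (90 − 34)·112 = 6272.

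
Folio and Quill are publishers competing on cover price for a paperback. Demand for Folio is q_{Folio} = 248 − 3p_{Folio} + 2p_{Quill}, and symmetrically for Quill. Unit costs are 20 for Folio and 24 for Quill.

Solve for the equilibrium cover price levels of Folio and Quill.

Folio's profit: π = (p_{Folio} − 20)(248 − 3p_{Folio} + 2p_{Quill}).
∂π/∂p_{Folio} = 308 − 6p_{Folio} + 2p_{Quill} = 0 ⇒ p_{Folio} = 154/3 + (1/3)p_{Quill}.
Similarly p_{Quill} = 160/3 + (1/3)p_{Folio}.
Plugging p_{Quill} into Folio's best response: p_{Folio} = 154/3 + (1/3)(160/3 + (1/3)p_{Folio}) ⇒ (8/9)p_{Folio} = 622/9, so p_{Folio} = 77.75.
Then p_{Quill} = 160/3 + (1/3)·77.75 = 79.25.

77.75, 79.25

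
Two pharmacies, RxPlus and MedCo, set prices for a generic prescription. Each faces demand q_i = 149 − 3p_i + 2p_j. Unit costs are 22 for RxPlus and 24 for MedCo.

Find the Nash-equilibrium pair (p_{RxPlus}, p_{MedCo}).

RxPlus's profit: π = (p_{RxPlus} − 22)(149 − 3p_{RxPlus} + 2p_{MedCo}).
∂π/∂p_{RxPlus} = 215 − 6p_{RxPlus} + 2p_{MedCo} = 0 ⇒ p_{RxPlus} = 215/6 + (1/3)p_{MedCo}.
Similarly p_{MedCo} = 221/6 + (1/3)p_{RxPlus}.
Solving the two reaction functions simultaneously: (1 − (1/3)(1/3))p_{RxPlus} = 215/6 + (1/3)·(221/6), so (8/9)p_{RxPlus} = 433/9 and p_{RxPlus} = 54.125.
Then p_{MedCo} = 221/6 + (1/3)·54.125 = 54.875.

54.125, 54.875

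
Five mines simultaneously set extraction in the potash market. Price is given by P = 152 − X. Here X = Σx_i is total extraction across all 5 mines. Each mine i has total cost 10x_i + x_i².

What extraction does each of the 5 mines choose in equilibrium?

A representative mine's profit is π_i = x_i(152 − X) − 10x_i − x_i², with X = x_i + Σ_{j≠i} x_j.
First-order condition: 142 − 4x_i − Σ_{j≠i} x_j = 0.
With identical mines, set every x_j = x: then 142 − 4x − 4x = 0, i.e. x = 142/8 = 17.75.

17.75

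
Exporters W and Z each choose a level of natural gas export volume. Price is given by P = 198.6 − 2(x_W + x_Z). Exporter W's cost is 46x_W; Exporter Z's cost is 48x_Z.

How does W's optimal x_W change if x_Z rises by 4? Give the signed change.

-2

Exporter W's profit: π = x_W(198.6 − 2(x_W + x_Z)) − 46x_W.
∂π/∂x_W = 152.6 − 4x_W − 2x_Z = 0, so x_W = 38.15 − 0.5x_Z.
The reaction-function slope is −0.5, so a 4-unit rise in x_Z moves x_W by −0.5 × 4 = −2. W's best response falls — the actions are strategic substitutes.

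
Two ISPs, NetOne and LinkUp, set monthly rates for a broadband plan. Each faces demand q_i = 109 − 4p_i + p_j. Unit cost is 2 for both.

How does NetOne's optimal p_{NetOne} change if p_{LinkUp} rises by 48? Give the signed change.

NetOne's profit: π = (p_{NetOne} − 2)(109 − 4p_{NetOne} + p_{LinkUp}).
∂π/∂p_{NetOne} = 117 − 8p_{NetOne} + p_{LinkUp} = 0 ⇒ p_{NetOne} = 14.625 + 0.125p_{LinkUp}.
The reaction-function slope is 0.125, so a 48-unit rise in p_{LinkUp} moves p_{NetOne} by 0.125 × 48 = 6. NetOne's best response rises — the actions are strategic complements.

6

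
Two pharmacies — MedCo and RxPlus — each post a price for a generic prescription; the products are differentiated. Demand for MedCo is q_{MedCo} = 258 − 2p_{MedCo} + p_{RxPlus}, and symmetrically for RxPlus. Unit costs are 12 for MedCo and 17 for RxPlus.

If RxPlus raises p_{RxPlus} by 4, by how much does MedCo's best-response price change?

1

MedCo's profit: π = (p_{MedCo} − 12)(258 − 2p_{MedCo} + p_{RxPlus}).
∂π/∂p_{MedCo} = 282 − 4p_{MedCo} + p_{RxPlus} = 0 ⇒ p_{MedCo} = 70.5 + 0.25p_{RxPlus}.
The reaction-function slope is 0.25, so a 4-unit rise in p_{RxPlus} moves p_{MedCo} by 0.25 × 4 = 1. MedCo's best response rises — the actions are strategic complements.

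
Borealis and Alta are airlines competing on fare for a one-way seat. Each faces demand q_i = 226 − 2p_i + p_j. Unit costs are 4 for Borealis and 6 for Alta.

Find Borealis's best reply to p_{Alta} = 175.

102.25

Borealis's profit: π = (p_{Borealis} − 4)(226 − 2p_{Borealis} + p_{Alta}).
∂π/∂p_{Borealis} = 234 − 4p_{Borealis} + p_{Alta} = 0 ⇒ p_{Borealis} = 58.5 + 0.25p_{Alta}.
At p_{Alta} = 175: p_{Borealis} = 58.5 + 0.25·175 = 102.25.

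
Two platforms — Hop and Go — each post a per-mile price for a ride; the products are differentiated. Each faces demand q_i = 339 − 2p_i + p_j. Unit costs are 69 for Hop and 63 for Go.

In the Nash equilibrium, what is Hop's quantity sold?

Hop's profit: π = (p_{Hop} − 69)(339 − 2p_{Hop} + p_{Go}).
∂π/∂p_{Hop} = 477 − 4p_{Hop} + p_{Go} = 0 ⇒ p_{Hop} = 119.25 + 0.25p_{Go}.
Similarly p_{Go} = 116.25 + 0.25p_{Hop}.
Substituting the second reaction function into the first: p_{Hop} = 119.25 + 0.25(116.25 + 0.25p_{Hop}), which gives 0.9375p_{Hop} = 148.3125 ⇒ p_{Hop} = 158.2.
Then p_{Go} = 116.25 + 0.25·158.2 = 155.8.
q_{Hop} = 339 − 2·158.2 + 155.8 = 178.4.

178.4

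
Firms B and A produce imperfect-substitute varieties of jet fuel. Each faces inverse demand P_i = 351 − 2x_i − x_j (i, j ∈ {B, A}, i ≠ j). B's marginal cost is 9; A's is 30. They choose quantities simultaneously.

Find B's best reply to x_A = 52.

72.5

Firm B's profit: π = x_B(351 − 2x_B − x_A) − 9x_B.
∂π/∂x_B = 342 − 4x_B − x_A = 0 ⇒ x_B = 85.5 − 0.25x_A.
At x_A = 52: x_B = 85.5 − 0.25·52 = 72.5.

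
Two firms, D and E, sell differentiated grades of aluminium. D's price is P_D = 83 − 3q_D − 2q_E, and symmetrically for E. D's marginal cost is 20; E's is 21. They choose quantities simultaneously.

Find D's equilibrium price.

43.8125

Firm D's profit: π = q_D(83 − 3q_D − 2q_E) − 20q_D.
∂π/∂q_D = 63 − 6q_D − 2q_E = 0 ⇒ q_D = 10.5 − (1/3)q_E.
Similarly q_E = 31/3 − (1/3)q_D.
Substituting the second reaction function into the first: q_D = 10.5 − (1/3)(31/3 − (1/3)q_D), which gives (8/9)q_D = 127/18 ⇒ q_D = 7.9375.
Then q_E = 31/3 − (1/3)·7.9375 = 7.6875.
P_D = 83 − 3·7.9375 − 2·7.6875 = 43.8125.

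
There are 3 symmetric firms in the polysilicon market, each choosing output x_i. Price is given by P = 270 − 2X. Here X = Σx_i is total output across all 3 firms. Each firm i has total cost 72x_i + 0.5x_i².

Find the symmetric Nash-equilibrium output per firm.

A representative firm's profit is π_i = x_i(270 − 2X) − 72x_i − 0.5x_i², with X = x_i + Σ_{j≠i} x_j.
First-order condition: 198 − 5x_i − 2Σ_{j≠i} x_j = 0.
In a symmetric equilibrium every firm chooses the same x, so Σ_{j≠i} x_j = 2x. The condition becomes 198 − 9x = 0, giving x = 198/9 = 22.

22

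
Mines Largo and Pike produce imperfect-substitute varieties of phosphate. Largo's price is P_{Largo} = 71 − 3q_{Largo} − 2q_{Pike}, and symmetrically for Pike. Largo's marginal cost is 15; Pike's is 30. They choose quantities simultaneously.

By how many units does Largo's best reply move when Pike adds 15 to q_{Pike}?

-5

Mine Largo's profit: π = q_{Largo}(71 − 3q_{Largo} − 2q_{Pike}) − 15q_{Largo}.
∂π/∂q_{Largo} = 56 − 6q_{Largo} − 2q_{Pike} = 0 ⇒ q_{Largo} = 28/3 − (1/3)q_{Pike}.
The reaction-function slope is −1/3, so a 15-unit rise in q_{Pike} moves q_{Largo} by −1/3 × 15 = −5. Largo's best response falls — the actions are strategic substitutes.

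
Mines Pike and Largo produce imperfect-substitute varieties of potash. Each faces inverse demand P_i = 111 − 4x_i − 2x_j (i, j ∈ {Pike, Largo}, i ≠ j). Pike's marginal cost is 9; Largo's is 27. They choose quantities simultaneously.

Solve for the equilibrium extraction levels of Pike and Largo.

10.8, 7.8

Mine Pike's profit: π = x_{Pike}(111 − 4x_{Pike} − 2x_{Largo}) − 9x_{Pike}.
∂π/∂x_{Pike} = 102 − 8x_{Pike} − 2x_{Largo} = 0 ⇒ x_{Pike} = 12.75 − 0.25x_{Largo}.
Similarly x_{Largo} = 10.5 − 0.25x_{Pike}.
Plugging x_{Largo} into Pike's best response: x_{Pike} = 12.75 − 0.25(10.5 − 0.25x_{Pike}) ⇒ 0.9375x_{Pike} = 10.125, so x_{Pike} = 10.8.
Then x_{Largo} = 10.5 − 0.25·10.8 = 7.8.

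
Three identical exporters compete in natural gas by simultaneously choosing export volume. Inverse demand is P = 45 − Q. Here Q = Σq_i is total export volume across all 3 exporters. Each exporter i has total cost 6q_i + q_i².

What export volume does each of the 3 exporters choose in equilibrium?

A representative exporter's profit is π_i = q_i(45 − Q) − 6q_i − q_i², with Q = q_i + Σ_{j≠i} q_j.
First-order condition: 39 − 4q_i − Σ_{j≠i} q_j = 0.
Imposing symmetry (q_j = q for all j) turns Σ_{j≠i} q_j into 2q, so 39 = 6q and q = 6.5.

6.5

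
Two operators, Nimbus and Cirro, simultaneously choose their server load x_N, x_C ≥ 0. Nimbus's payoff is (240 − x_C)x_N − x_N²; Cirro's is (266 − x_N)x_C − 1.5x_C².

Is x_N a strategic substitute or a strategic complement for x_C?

strategic substitutes

Expanding Nimbus's payoff: 240x_N − x_Cx_N − x_N².
∂π/∂x_N = 240 − x_C − 2x_N = 0, so x_N = 120 − 0.5x_C.
The best-response slope dx_N/dx_C = −0.5 < 0: the reaction function is downward-sloping, so the choices are strategic substitutes.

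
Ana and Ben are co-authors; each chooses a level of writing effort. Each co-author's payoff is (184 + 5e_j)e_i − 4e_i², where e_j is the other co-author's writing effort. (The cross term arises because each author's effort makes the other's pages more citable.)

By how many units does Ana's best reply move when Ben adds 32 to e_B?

Ana's payoff is (184 + 5e_B)e_A − 4e_A².
∂π/∂e_A = 184 + 5e_B − 8e_A = 0, so e_A = 23 + 0.625e_B.
The reaction-function slope is 0.625, so a 32-unit rise in e_B moves e_A by 0.625 × 32 = 20. Ana's best response rises — the actions are strategic complements.

20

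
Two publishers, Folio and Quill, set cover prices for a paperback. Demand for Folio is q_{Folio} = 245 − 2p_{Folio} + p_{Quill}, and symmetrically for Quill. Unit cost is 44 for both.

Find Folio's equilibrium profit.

Folio's profit: π = (p_{Folio} − 44)(245 − 2p_{Folio} + p_{Quill}).
∂π/∂p_{Folio} = 333 − 4p_{Folio} + p_{Quill} = 0 ⇒ p_{Folio} = 83.25 + 0.25p_{Quill}.
The game is symmetric, so in equilibrium p_{Quill} = p_{Folio}: the reaction function gives 0.75p_{Folio} = 83.25, hence p_{Folio} = 111.
q_{Folio} = 245 − 2·111 + 111 = 134.
Profit = (111 − 44)·134 = 8978.

8978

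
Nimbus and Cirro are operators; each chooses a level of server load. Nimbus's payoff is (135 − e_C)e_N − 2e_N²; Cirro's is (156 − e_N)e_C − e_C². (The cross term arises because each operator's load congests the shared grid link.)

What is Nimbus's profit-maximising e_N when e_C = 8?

31.75

Expanding Nimbus's payoff: 135e_N − e_Ce_N − 2e_N².
∂π/∂e_N = 135 − e_C − 4e_N = 0, so e_N = 33.75 − 0.25e_C.
At e_C = 8: e_N = 33.75 − 0.25·8 = 31.75.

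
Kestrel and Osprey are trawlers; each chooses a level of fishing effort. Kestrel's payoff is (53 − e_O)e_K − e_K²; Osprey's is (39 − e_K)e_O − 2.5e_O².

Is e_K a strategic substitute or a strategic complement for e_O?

Expanding Kestrel's payoff: 53e_K − e_Oe_K − e_K².
∂π/∂e_K = 53 − e_O − 2e_K = 0, so e_K = 26.5 − 0.5e_O.
The best-response slope de_K/de_O = −0.5 < 0: the reaction function is downward-sloping, so the choices are strategic substitutes.

strategic substitutes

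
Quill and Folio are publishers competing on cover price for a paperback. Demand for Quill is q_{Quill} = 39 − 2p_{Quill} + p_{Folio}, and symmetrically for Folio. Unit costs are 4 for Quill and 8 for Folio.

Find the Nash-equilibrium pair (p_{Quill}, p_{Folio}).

Quill's profit: π = (p_{Quill} − 4)(39 − 2p_{Quill} + p_{Folio}).
∂π/∂p_{Quill} = 47 − 4p_{Quill} + p_{Folio} = 0 ⇒ p_{Quill} = 11.75 + 0.25p_{Folio}.
Similarly p_{Folio} = 13.75 + 0.25p_{Quill}.
Solving the two reaction functions simultaneously: (1 − (0.25)(0.25))p_{Quill} = 11.75 + 0.25·13.75, so 0.9375p_{Quill} = 15.1875 and p_{Quill} = 16.2.
Then p_{Folio} = 13.75 + 0.25·16.2 = 17.8.

16.2, 17.8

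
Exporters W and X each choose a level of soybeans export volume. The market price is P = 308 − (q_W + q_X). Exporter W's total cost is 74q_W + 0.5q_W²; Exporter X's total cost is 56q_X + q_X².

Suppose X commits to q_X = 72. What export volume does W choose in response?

Exporter W's profit: π = q_W(308 − (q_W + q_X)) − 74q_W − 0.5q_W².
∂π/∂q_W = 234 − 3q_W − q_X = 0, so q_W = 78 − (1/3)q_X.
At q_X = 72: q_W = 78 − (1/3)·72 = 54.

54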